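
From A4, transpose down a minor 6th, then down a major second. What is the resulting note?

A4 down a minor sixth → C#4 (8 semitones).
C#4 down a major second → B3 (2 semitones).

B3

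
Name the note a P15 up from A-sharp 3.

The letter stays A (same as the start), shifted two octaves up.
A perfect fifteenth is 24 semitones; 24 semitones up from A#3 gives A#5.

A-sharp 5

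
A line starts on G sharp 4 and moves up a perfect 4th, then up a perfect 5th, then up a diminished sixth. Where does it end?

A perfect fourth up from G#4 is C#5.
A perfect fifth up from C#5 is G#5.
A diminished sixth up from G#5 is Eb6.

E flat 6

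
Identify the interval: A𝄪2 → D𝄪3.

A to D spans four letter names (A-B-C-D): a fourth.
The perfect fourth spans 5 semitones, and A##2 to D##3 is exactly 5 semitones — so this is a perfect fourth.

P4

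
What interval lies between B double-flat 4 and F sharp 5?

B to F spans five letter names (B-C-D-E-F): a fifth.
Bbb4 to F#5 spans 9 semitones — two semitones wider than the perfect fifth (7) — giving a doubly augmented fifth.

doubly augmented fifth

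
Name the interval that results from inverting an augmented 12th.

First reduce the compound augmented twelfth to its simple form, an augmented fifth.
Interval numbers invert to sum to nine: 5 + 4 = 9, so a fifth inverts to a fourth.
The quality also flips — augmented becomes diminished — giving a diminished fourth.

diminished fourth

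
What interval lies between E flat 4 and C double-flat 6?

d13

E to C spans six letter names (E-F-G-A-B-C), plus an octave: a thirteenth.
Eb4 to Cbb6 spans 19 semitones — two semitones narrower than the major thirteenth (21) — giving a diminished thirteenth.
(Equivalently, a compound diminished sixth: a diminished sixth plus an octave.)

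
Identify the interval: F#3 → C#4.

perfect fifth

F to C spans five letter names (F-G-A-B-C) — that makes it a fifth of some quality.
Counting semitones, F#3→C#4 is 7, which is the perfect fifth.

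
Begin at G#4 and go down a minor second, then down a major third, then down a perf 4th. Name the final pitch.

A#3

A minor second down from G#4 is F##4.
Down a major third from F##4: D#4 (4 semitones down).
A perfect fourth down from D#4 is A#3.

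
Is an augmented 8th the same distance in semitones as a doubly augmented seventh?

An augmented octave = 13 semitones = a doubly augmented seventh; enharmonically equal.

Yes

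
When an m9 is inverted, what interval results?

First reduce the compound minor ninth to its simple form, a minor second.
Inverted interval numbers add to nine, so a second pairs with a seventh (2 + 7 = 9).
And minor becomes major under inversion, so we get a major seventh.

M7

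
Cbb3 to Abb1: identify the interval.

minor tenth

Descending from Cbb3 to Abb1 is the same interval as ascending Abb1 to Cbb3.
A to C spans three letter names (A-B-C), plus an octave: a tenth.
A major tenth would be 16 semitones, but Abb1 to Cbb3 is 15 — one semitone narrower, making it a minor tenth.
(Equivalently, a compound minor third: a minor third plus an octave.)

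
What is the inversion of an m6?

Inverted interval numbers add to nine, so a sixth pairs with a third (6 + 3 = 9).
The quality also flips — minor becomes major — giving a major third.

major 3rd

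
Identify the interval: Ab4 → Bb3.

Descending from Ab4 to Bb3 is the same interval as ascending Bb3 to Ab4.
B to A spans seven letter names (B-C-D-E-F-G-A) — that makes it a seventh of some quality.
A major seventh would be 11 semitones, but Bb3 to Ab4 is 10 — one semitone narrower, making it a minor seventh.

minor 7th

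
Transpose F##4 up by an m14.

E#6

Seven letters up from F (plus an octave) reaches E.
A minor fourteenth spans 22 semitones, so from F##4 the target pitch is E#6.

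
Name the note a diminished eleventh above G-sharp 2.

C 4

The eleventh's letter: G up four letter names plus an octave → C.
A diminished eleventh is 16 semitones; 16 semitones up from G#2 gives C4.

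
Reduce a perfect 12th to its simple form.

P5

Each octave removed subtracts seven from the number: 12 − 7 = 5.
That makes a perfect twelfth a compound perfect fifth — an octave plus a perfect fifth.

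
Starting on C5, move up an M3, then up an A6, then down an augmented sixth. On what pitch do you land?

E5

A major third up from C5 is E5.
Up an augmented sixth from E5: C##6 (10 semitones up).
An augmented sixth down from C##6 is E5.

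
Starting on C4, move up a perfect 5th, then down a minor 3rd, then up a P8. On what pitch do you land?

Up a perfect fifth from C4: G4 (7 semitones up).
Down a minor third from G4: E4 (3 semitones down).
E4 up a perfect octave → E5 (12 semitones).

E5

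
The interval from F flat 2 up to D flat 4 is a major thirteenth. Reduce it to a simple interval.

major 6th

Take out an octave (7 from the number): 13 − 7 = 6.
So a major thirteenth is an octave plus a major sixth. The quality is unchanged.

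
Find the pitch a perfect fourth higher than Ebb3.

The fourth takes the letter from E up to A.
Moving 5 semitones up from Ebb3 (the size of a perfect fourth) reaches Abb3.

Abb3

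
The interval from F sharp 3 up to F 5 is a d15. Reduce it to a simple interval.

Each octave removed subtracts seven from the number: 15 − 7 = 8.
Quality carries through unchanged, so the simple form is a diminished octave.

d8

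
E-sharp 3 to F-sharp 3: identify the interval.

minor second

E to F spans two letter names (E-F): a second.
E#3 to F#3 is 1 semitone, a half step short of the major second (2), so this is minor.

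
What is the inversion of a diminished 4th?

augmented 5th

Interval numbers invert to sum to nine: 4 + 5 = 9, so a fourth inverts to a fifth.
Quality inverts too: diminished becomes augmented. That makes the inversion an augmented fifth.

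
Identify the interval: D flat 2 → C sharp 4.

D to C spans seven letter names (D-E-F-G-A-B-C), plus an octave — that makes it a fourteenth of some quality.
Db2 to C#4 spans 24 semitones — one semitone wider than the major fourteenth (23) — giving an augmented fourteenth.
(Equivalently, a compound augmented seventh: an augmented seventh plus an octave.)

augmented fourteenth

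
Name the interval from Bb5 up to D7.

major tenth

B to D spans three letter names (B-C-D), plus an octave — that makes it a tenth of some quality.
Counting semitones, Bb5→D7 is 16, which is the major tenth.
(Equivalently, a compound major third: a major third plus an octave.)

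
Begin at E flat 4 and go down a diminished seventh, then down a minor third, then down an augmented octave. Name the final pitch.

D 2

Eb4 down a diminished seventh → F#3 (9 semitones).
A minor third down from F#3 is D#3.
D#3 down an augmented octave → D2 (13 semitones).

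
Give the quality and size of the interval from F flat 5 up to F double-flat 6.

diminished octave

F to F is the same letter name, plus an octave: an octave.
The perfect octave is 12 semitones; here we have 11, one semitone narrower: diminished.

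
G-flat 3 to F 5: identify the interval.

major fourteenth

G to F spans seven letter names (G-A-B-C-D-E-F), plus an octave: a fourteenth.
The major fourteenth spans 23 semitones, and Gb3 to F5 is exactly 23 semitones — so this is a major fourteenth.
(Equivalently, a compound major seventh: a major seventh plus an octave.)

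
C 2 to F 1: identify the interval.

perfect 5th

Descending from C2 to F1 is the same interval as ascending F1 to C2.
F to C spans five letter names (F-G-A-B-C), so the interval is some kind of fifth.
F1 to C2 is 7 semitones, matching the perfect fifth exactly, so the quality is perfect.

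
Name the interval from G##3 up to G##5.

G to G is the same letter name, plus 2 octaves, so the interval is some kind of fifteenth.
G##3 to G##5 is 24 semitones, matching the perfect fifteenth exactly, so the quality is perfect.
(Equivalently, a compound perfect octave: a perfect octave plus an octave.)

perfect fifteenth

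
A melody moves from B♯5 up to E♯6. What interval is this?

perfect fourth

B to E spans four letter names (B-C-D-E), so the interval is some kind of fourth.
The perfect fourth spans 5 semitones, and B#5 to E#6 is exactly 5 semitones — so this is a perfect fourth.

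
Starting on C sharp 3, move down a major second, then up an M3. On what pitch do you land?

D sharp 3

A major second down from C#3 is B2.
B2 up a major third → D#3 (4 semitones).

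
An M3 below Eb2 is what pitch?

Cb2

The third takes the letter from E down to C.
Moving 4 semitones down from Eb2 (the size of a major third) reaches Cb2.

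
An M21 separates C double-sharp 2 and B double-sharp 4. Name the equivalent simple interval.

M7

Subtracting seven from the interval number removes an octave: 21 − 14 = 7.
So a major twenty-first is 2 octaves plus a major seventh. The quality is unchanged.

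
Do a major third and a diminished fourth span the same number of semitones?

Yes

Both span 4 semitones: a major third and a diminished fourth are the same chromatic distance.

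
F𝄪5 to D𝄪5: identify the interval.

minor third

Descending from F##5 to D##5 is the same interval as ascending D##5 to F##5.
D to F spans three letter names (D-E-F) — that makes it a third of some quality.
A major third would be 4 semitones, but D##5 to F##5 is 3 — one semitone narrower, making it a minor third.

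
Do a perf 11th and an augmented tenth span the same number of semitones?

Yes

A perfect eleventh spans 17 semitones, and an augmented tenth also spans 17 semitones — they're enharmonic.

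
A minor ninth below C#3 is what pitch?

B#1

Two letters down from C (plus an octave) reaches B.
A minor ninth is 13 semitones; 13 semitones down from C#3 gives B#1.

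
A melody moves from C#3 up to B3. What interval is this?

C to B spans seven letter names (C-D-E-F-G-A-B): a seventh.
At 10 semitones, C#3→B3 falls one short of a major seventh: minor.

minor seventh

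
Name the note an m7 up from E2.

Counting seven letter names up from E lands on D.
A minor seventh is 10 semitones; 10 semitones up from E2 gives D3.

D3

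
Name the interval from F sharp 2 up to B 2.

F to B spans four letter names (F-G-A-B) — that makes it a fourth of some quality.
Counting semitones, F#2→B2 is 5, which is the perfect fourth.

perfect 4th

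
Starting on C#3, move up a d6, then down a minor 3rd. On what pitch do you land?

F3

A diminished sixth up from C#3 is Ab3.
A minor third down from Ab3 is F3.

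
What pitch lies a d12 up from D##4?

Counting five letter names plus an octave up from D lands on A.
A diminished twelfth spans 18 semitones, so from D##4 the target pitch is A#5.

A#5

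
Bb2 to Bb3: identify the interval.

B to B is the same letter name, plus an octave, so the interval is some kind of octave.
The perfect octave spans 12 semitones, and Bb2 to Bb3 is exactly 12 semitones — so this is a perfect octave.

P8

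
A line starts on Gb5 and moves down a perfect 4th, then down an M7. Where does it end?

Down a perfect fourth from Gb5: Db5 (5 semitones down).
Db5 down a major seventh → Ebb4 (11 semitones).

Ebb4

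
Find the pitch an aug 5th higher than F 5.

C sharp 6

The fifth takes the letter from F up to C.
Moving 8 semitones up from F5 (the size of an augmented fifth) reaches C#6.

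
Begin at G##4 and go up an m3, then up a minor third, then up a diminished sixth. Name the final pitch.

Bb5

G##4 up a minor third → B#4 (3 semitones).
A minor third up from B#4 is D#5.
Up a diminished sixth from D#5: Bb5 (7 semitones up).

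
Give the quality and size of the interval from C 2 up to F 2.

C to F spans four letter names (C-D-E-F) — that makes it a fourth of some quality.
Counting semitones, C2→F2 is 5, which is the perfect fourth.

perfect fourth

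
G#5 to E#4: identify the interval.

Descending from G#5 to E#4 is the same interval as ascending E#4 to G#5.
E to G spans three letter names (E-F-G), plus an octave: a tenth.
At 15 semitones, E#4→G#5 falls one short of a major tenth: minor.
(Equivalently, a compound minor third: a minor third plus an octave.)

minor tenth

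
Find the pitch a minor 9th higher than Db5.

Ebb6

Two letters up from D (plus an octave) reaches E.
A minor ninth is 13 semitones; 13 semitones up from Db5 gives Ebb6.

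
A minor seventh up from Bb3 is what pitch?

Ab4

The seventh takes the letter from B up to A.
A minor seventh is 10 semitones; 10 semitones up from Bb3 gives Ab4.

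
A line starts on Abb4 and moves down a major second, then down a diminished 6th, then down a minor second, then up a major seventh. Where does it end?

A major second down from Abb4 is Gbb4.
A diminished sixth down from Gbb4 is Bb3.
Bb3 down a minor second → A3 (1 semitone).
A3 up a major seventh → G#4 (11 semitones).

G#4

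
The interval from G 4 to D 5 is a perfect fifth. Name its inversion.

P4

Inverted interval numbers add to nine, so a fifth pairs with a fourth (5 + 4 = 9).
And perfect stays perfect under inversion, so we get a perfect fourth.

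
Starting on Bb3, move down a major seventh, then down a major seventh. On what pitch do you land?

Dbb2

Bb3 down a major seventh → Cb3 (11 semitones).
Down a major seventh from Cb3: Dbb2 (11 semitones down).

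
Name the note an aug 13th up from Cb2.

Counting six letter names plus an octave up from C lands on A.
An augmented thirteenth spans 22 semitones, so from Cb2 the target pitch is A3.

A3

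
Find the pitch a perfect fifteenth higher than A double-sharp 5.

The letter stays A (same as the start), shifted two octaves up.
Moving 24 semitones up from A##5 (the size of a perfect fifteenth) reaches A##7.

A double-sharp 7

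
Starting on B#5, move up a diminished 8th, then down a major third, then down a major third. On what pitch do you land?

A diminished octave up from B#5 is B6.
B6 down a major third → G6 (4 semitones).
Down a major third from G6: Eb6 (4 semitones down).

Eb6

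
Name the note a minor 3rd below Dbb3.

Counting three letter names down from D lands on B.
Moving 3 semitones down from Dbb3 (the size of a minor third) reaches Bbb2.

Bbb2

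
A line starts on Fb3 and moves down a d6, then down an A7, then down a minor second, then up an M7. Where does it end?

G2

A diminished sixth down from Fb3 is A2.
An augmented seventh down from A2 is Bbb1.
Bbb1 down a minor second → Ab1 (1 semitone).
Ab1 up a major seventh → G2 (11 semitones).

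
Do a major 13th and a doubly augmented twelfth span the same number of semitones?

A major thirteenth = 21 semitones = a doubly augmented twelfth; enharmonically equal.

Yes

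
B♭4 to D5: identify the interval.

B to D spans three letter names (B-C-D): a third.
Counting semitones, Bb4→D5 is 4, which is the major third.

major third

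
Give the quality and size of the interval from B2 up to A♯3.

major seventh

B to A spans seven letter names (B-C-D-E-F-G-A): a seventh.
B2 to A#3 is 11 semitones, matching the major seventh exactly, so the quality is major.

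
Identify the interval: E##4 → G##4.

minor third

E to G spans three letter names (E-F-G): a third.
E##4 to G##4 is 3 semitones, a half step short of the major third (4), so this is minor.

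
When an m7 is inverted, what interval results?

M2

The rule of nine gives the new number: 9 − 7 = 2, so a seventh becomes a second.
Quality inverts too: minor becomes major. That makes the inversion a major second.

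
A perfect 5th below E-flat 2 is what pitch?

A-flat 1

The fifth takes the letter from E down to A.
A perfect fifth is 7 semitones; 7 semitones down from Eb2 gives Ab1.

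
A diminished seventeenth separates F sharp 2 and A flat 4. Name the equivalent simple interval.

diminished 3rd

Subtracting seven from the interval number removes an octave: 17 − 14 = 3.
So a diminished seventeenth is 2 octaves plus a diminished third. The quality is unchanged.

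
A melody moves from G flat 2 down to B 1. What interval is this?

Descending from Gb2 to B1 is the same interval as ascending B1 to Gb2.
B to G spans six letter names (B-C-D-E-F-G) — that makes it a sixth of some quality.
A major sixth would be 9 semitones; B1 to Gb2 is 7, two semitones narrower, so the interval is diminished.

diminished sixth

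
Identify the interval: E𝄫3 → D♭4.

E to D spans seven letter names (E-F-G-A-B-C-D), so the interval is some kind of seventh.
The major seventh spans 11 semitones, and Ebb3 to Db4 is exactly 11 semitones — so this is a major seventh.

major seventh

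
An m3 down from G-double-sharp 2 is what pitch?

Three letter names down from G: E.
Moving 3 semitones down from G##2 (the size of a minor third) reaches E##2.

E-double-sharp 2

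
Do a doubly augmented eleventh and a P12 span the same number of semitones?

Both span 19 semitones: a doubly augmented eleventh and a perfect twelfth are the same chromatic distance.

Yes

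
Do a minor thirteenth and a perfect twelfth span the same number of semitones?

A minor thirteenth spans 20 semitones; a perfect twelfth spans 19 semitones. They differ by 1.

No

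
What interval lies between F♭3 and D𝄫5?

F to D spans six letter names (F-G-A-B-C-D), plus an octave: a thirteenth.
Fb3 to Dbb5 is 20 semitones, a half step short of the major thirteenth (21), so this is minor.
(Equivalently, a compound minor sixth: a minor sixth plus an octave.)

minor thirteenth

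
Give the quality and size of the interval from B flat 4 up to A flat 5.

B to A spans seven letter names (B-C-D-E-F-G-A), so the interval is some kind of seventh.
A major seventh would be 11 semitones, but Bb4 to Ab5 is 10 — one semitone narrower, making it a minor seventh.

minor seventh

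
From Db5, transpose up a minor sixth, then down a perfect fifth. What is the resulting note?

Ebb5

A minor sixth up from Db5 is Bbb5.
A perfect fifth down from Bbb5 is Ebb5.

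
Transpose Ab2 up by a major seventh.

The seventh takes the letter from A up to G.
A major seventh is 11 semitones; 11 semitones up from Ab2 gives G3.

G3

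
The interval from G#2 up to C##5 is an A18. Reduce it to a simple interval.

Take out 2 octaves (14 from the number): 18 − 14 = 4.
Quality carries through unchanged, so the simple form is an augmented fourth.

augmented fourth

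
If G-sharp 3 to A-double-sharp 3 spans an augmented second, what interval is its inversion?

Inverted interval numbers add to nine, so a second pairs with a seventh (2 + 7 = 9).
The quality also flips — augmented becomes diminished — giving a diminished seventh.

diminished 7th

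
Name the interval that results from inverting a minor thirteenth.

major third

First reduce the compound minor thirteenth to its simple form, a minor sixth.
Interval numbers invert to sum to nine: 6 + 3 = 9, so a sixth inverts to a third.
Quality inverts too: minor becomes major. That makes the inversion a major third.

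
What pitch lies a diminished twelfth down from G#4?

Counting five letter names plus an octave down from G lands on C.
A diminished twelfth is 18 semitones; 18 semitones down from G#4 gives C##3.

C##3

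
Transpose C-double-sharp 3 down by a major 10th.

Three letters down from C (plus an octave) reaches A.
A major tenth is 16 semitones; 16 semitones down from C##3 gives A#1.

A-sharp 1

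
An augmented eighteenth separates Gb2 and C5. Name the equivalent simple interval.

A4

Subtracting seven from the interval number removes an octave: 18 − 14 = 4.
Quality carries through unchanged, so the simple form is an augmented fourth.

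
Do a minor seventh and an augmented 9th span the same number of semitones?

No

A minor seventh spans 10 semitones; an augmented ninth spans 15 semitones. They differ by 5.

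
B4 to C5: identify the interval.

B to C spans two letter names (B-C) — that makes it a second of some quality.
A major second would be 2 semitones, but B4 to C5 is 1 — one semitone narrower, making it a minor second.

minor second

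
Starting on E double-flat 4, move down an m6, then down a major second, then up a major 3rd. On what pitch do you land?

A minor sixth down from Ebb4 is Gb3.
A major second down from Gb3 is Fb3.
Up a major third from Fb3: Ab3 (4 semitones up).

A flat 3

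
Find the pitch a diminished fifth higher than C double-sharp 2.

Five letter names up from C: G.
A diminished fifth is 6 semitones; 6 semitones up from C##2 gives G#2.

G sharp 2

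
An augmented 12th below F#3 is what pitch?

Counting five letter names plus an octave down from F lands on B.
Moving 20 semitones down from F#3 (the size of an augmented twelfth) reaches Bb1.

Bb1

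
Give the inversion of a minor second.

M7

Interval numbers invert to sum to nine: 2 + 7 = 9, so a second inverts to a seventh.
The quality also flips — minor becomes major — giving a major seventh.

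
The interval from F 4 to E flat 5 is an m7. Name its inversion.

major 2nd

Inverted interval numbers add to nine, so a seventh pairs with a second (7 + 2 = 9).
The quality also flips — minor becomes major — giving a major second.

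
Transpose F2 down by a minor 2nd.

E2

Two letter names down from F: E.
Moving 1 semitone down from F2 (the size of a minor second) reaches E2.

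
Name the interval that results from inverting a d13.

A3

First reduce the compound diminished thirteenth to its simple form, a diminished sixth.
Interval numbers invert to sum to nine: 6 + 3 = 9, so a sixth inverts to a third.
The quality also flips — diminished becomes augmented — giving an augmented third.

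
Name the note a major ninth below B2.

A1

The ninth's letter: B down two letter names plus an octave → A.
A major ninth spans 14 semitones, so from B2 the target pitch is A1.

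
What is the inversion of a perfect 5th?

P4

The rule of nine gives the new number: 9 − 5 = 4, so a fifth becomes a fourth.
The quality also flips — perfect stays perfect — giving a perfect fourth.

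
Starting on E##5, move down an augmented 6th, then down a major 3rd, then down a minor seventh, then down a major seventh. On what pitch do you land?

Down an augmented sixth from E##5: G#4 (10 semitones down).
G#4 down a major third → E4 (4 semitones).
E4 down a minor seventh → F#3 (10 semitones).
Down a major seventh from F#3: G2 (11 semitones down).

G2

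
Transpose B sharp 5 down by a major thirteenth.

The thirteenth's letter: B down six letter names plus an octave → D.
A major thirteenth is 21 semitones; 21 semitones down from B#5 gives D#4.

D sharp 4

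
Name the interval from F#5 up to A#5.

F to A spans three letter names (F-G-A), so the interval is some kind of third.
F#5 to A#5 is 4 semitones, matching the major third exactly, so the quality is major.

major third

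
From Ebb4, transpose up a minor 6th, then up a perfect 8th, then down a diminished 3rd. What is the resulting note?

Ab5

A minor sixth up from Ebb4 is Cbb5.
Cbb5 up a perfect octave → Cbb6 (12 semitones).
Cbb6 down a diminished third → Ab5 (2 semitones).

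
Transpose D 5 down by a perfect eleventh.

Counting four letter names plus an octave down from D lands on A.
Moving 17 semitones down from D5 (the size of a perfect eleventh) reaches A3.

A 3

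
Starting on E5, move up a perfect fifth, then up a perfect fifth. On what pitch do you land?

A perfect fifth up from E5 is B5.
A perfect fifth up from B5 is F#6.

F#6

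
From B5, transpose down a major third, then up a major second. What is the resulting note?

A major third down from B5 is G5.
G5 up a major second → A5 (2 semitones).

A5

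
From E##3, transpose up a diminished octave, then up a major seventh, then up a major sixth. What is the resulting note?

Up a diminished octave from E##3: E#4 (11 semitones up).
A major seventh up from E#4 is D##5.
D##5 up a major sixth → B##5 (9 semitones).

B##5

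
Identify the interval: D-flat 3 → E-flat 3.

D to E spans two letter names (D-E), so the interval is some kind of second.
Db3 to Eb3 is 2 semitones, matching the major second exactly, so the quality is major.

major second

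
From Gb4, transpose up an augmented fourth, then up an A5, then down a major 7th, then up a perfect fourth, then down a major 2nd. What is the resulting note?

C5

Up an augmented fourth from Gb4: C5 (6 semitones up).
Up an augmented fifth from C5: G#5 (8 semitones up).
G#5 down a major seventh → A4 (11 semitones).
A perfect fourth up from A4 is D5.
A major second down from D5 is C5.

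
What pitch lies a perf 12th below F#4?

B2

The twelfth's letter: F down five letter names plus an octave → B.
Moving 19 semitones down from F#4 (the size of a perfect twelfth) reaches B2.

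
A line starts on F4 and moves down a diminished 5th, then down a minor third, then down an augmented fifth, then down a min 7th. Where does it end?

D2

F4 down a diminished fifth → B3 (6 semitones).
B3 down a minor third → G#3 (3 semitones).
G#3 down an augmented fifth → C3 (8 semitones).
A minor seventh down from C3 is D2.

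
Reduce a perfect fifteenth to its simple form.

P8

Take out an octave (7 from the number): 15 − 7 = 8.
That makes a perfect fifteenth a compound perfect octave — an octave plus a perfect octave.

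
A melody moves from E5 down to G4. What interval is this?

major sixth

Descending from E5 to G4 is the same interval as ascending G4 to E5.
G to E spans six letter names (G-A-B-C-D-E), so the interval is some kind of sixth.
The major sixth spans 9 semitones, and G4 to E5 is exactly 9 semitones — so this is a major sixth.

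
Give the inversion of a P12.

perfect 4th

First reduce the compound perfect twelfth to its simple form, a perfect fifth.
Inverted interval numbers add to nine, so a fifth pairs with a fourth (5 + 4 = 9).
The quality also flips — perfect stays perfect — giving a perfect fourth.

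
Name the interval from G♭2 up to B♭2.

G to B spans three letter names (G-A-B) — that makes it a third of some quality.
The major third spans 4 semitones, and Gb2 to Bb2 is exactly 4 semitones — so this is a major third.

major third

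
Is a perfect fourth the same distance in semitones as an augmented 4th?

No

A perfect fourth is 5 semitones but an augmented fourth is 6 semitones — different sizes.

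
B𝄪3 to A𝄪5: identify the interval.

B to A spans seven letter names (B-C-D-E-F-G-A), plus an octave — that makes it a fourteenth of some quality.
B##3 to A##5 is 22 semitones, a half step short of the major fourteenth (23), so this is minor.
(Equivalently, a compound minor seventh: a minor seventh plus an octave.)

minor fourteenth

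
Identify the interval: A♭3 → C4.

A to C spans three letter names (A-B-C): a third.
The major third spans 4 semitones, and Ab3 to C4 is exactly 4 semitones — so this is a major third.

major third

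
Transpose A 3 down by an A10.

F-flat 2

Counting three letter names plus an octave down from A lands on F.
An augmented tenth is 17 semitones; 17 semitones down from A3 gives Fb2.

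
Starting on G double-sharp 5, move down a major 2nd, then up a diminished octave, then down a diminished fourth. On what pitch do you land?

C double-sharp 6

G##5 down a major second → F##5 (2 semitones).
Up a diminished octave from F##5: F#6 (11 semitones up).
A diminished fourth down from F#6 is C##6.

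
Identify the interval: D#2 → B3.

m13

D to B spans six letter names (D-E-F-G-A-B), plus an octave: a thirteenth.
At 20 semitones, D#2→B3 falls one short of a major thirteenth: minor.
(Equivalently, a compound minor sixth: a minor sixth plus an octave.)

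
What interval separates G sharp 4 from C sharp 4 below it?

Descending from G#4 to C#4 is the same interval as ascending C#4 to G#4.
C to G spans five letter names (C-D-E-F-G), so the interval is some kind of fifth.
The perfect fifth spans 7 semitones, and C#4 to G#4 is exactly 7 semitones — so this is a perfect fifth.

perfect fifth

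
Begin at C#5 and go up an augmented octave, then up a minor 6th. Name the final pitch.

A#6

C#5 up an augmented octave → C##6 (13 semitones).
Up a minor sixth from C##6: A#6 (8 semitones up).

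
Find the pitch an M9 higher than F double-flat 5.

The ninth's letter: F up two letter names plus an octave → G.
A major ninth spans 14 semitones, so from Fbb5 the target pitch is Gbb6.

G double-flat 6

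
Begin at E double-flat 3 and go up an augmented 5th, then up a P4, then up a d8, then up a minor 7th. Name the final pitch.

Up an augmented fifth from Ebb3: Bb3 (8 semitones up).
Up a perfect fourth from Bb3: Eb4 (5 semitones up).
Up a diminished octave from Eb4: Ebb5 (11 semitones up).
Up a minor seventh from Ebb5: Dbb6 (10 semitones up).

D double-flat 6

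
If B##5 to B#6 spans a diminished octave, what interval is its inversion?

Inverted interval numbers add to nine, so an octave pairs with a unison (8 + 1 = 9).
And diminished becomes augmented under inversion, so we get an augmented unison.

augmented 1st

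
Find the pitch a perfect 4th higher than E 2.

Counting four letter names up from E lands on A.
A perfect fourth spans 5 semitones, so from E2 the target pitch is A2.

A 2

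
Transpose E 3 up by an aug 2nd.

F-double-sharp 3

The second takes the letter from E up to F.
An augmented second is 3 semitones; 3 semitones up from E3 gives F##3.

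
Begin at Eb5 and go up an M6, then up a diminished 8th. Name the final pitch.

Cb7

A major sixth up from Eb5 is C6.
A diminished octave up from C6 is Cb7.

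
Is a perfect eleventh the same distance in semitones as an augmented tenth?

Yes

Both span 17 semitones: a perfect eleventh and an augmented tenth are the same chromatic distance.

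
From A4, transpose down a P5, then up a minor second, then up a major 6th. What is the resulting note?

C5

A perfect fifth down from A4 is D4.
D4 up a minor second → Eb4 (1 semitone).
Eb4 up a major sixth → C5 (9 semitones).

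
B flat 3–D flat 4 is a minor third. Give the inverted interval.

M6

Interval numbers invert to sum to nine: 3 + 6 = 9, so a third inverts to a sixth.
Quality inverts too: minor becomes major. That makes the inversion a major sixth.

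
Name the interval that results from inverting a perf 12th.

perfect fourth

First reduce the compound perfect twelfth to its simple form, a perfect fifth.
The rule of nine gives the new number: 9 − 5 = 4, so a fifth becomes a fourth.
Quality inverts too: perfect stays perfect. That makes the inversion a perfect fourth.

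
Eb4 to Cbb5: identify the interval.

diminished sixth

E to C spans six letter names (E-F-G-A-B-C): a sixth.
A major sixth would be 9 semitones; Eb4 to Cbb5 is 7, two semitones narrower, so the interval is diminished.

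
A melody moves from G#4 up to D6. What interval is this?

diminished twelfth

G to D spans five letter names (G-A-B-C-D), plus an octave, so the interval is some kind of twelfth.
The perfect twelfth is 19 semitones; here we have 18, one semitone narrower: diminished.
(Equivalently, a compound diminished fifth: a diminished fifth plus an octave.)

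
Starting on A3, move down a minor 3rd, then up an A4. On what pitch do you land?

A minor third down from A3 is F#3.
An augmented fourth up from F#3 is B#3.

B#3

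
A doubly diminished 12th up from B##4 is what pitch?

F#6

The twelfth's letter: B up five letter names plus an octave → F.
A doubly diminished twelfth spans 17 semitones, so from B##4 the target pitch is F#6.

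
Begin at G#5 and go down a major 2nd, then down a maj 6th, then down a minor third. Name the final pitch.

A major second down from G#5 is F#5.
A major sixth down from F#5 is A4.
A minor third down from A4 is F#4.

F#4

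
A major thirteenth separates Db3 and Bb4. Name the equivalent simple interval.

Subtracting seven from the interval number removes an octave: 13 − 7 = 6.
That makes a major thirteenth a compound major sixth — an octave plus a major sixth.

major 6th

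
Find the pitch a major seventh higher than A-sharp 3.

Seven letter names up from A: G.
A major seventh is 11 semitones; 11 semitones up from A#3 gives G##4.

G-double-sharp 4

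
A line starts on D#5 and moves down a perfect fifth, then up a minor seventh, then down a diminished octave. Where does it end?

A perfect fifth down from D#5 is G#4.
Up a minor seventh from G#4: F#5 (10 semitones up).
Down a diminished octave from F#5: F##4 (11 semitones down).

F##4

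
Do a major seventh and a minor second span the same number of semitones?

A major seventh spans 11 semitones; a minor second spans 1 semitone. They differ by 10.

No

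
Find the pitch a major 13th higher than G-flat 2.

E-flat 4

The thirteenth's letter: G up six letter names plus an octave → E.
Moving 21 semitones up from Gb2 (the size of a major thirteenth) reaches Eb4.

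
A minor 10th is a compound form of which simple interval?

Subtracting seven from the interval number removes an octave: 10 − 7 = 3.
Quality carries through unchanged, so the simple form is a minor third.

minor third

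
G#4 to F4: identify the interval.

augmented second

Descending from G#4 to F4 is the same interval as ascending F4 to G#4.
F to G spans two letter names (F-G), so the interval is some kind of second.
The major second is 2 semitones; here we have 3, one semitone wider: augmented.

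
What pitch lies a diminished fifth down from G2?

The fifth takes the letter from G down to C.
A diminished fifth is 6 semitones; 6 semitones down from G2 gives C#2.

C#2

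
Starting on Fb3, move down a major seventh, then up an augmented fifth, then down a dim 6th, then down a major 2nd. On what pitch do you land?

E2

Fb3 down a major seventh → Gbb2 (11 semitones).
Up an augmented fifth from Gbb2: Db3 (8 semitones up).
A diminished sixth down from Db3 is F#2.
A major second down from F#2 is E2.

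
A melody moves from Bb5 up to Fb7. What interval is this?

diminished twelfth

B to F spans five letter names (B-C-D-E-F), plus an octave, so the interval is some kind of twelfth.
The perfect twelfth is 19 semitones; here we have 18, one semitone narrower: diminished.
(Equivalently, a compound diminished fifth: a diminished fifth plus an octave.)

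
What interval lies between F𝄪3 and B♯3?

F to B spans four letter names (F-G-A-B): a fourth.
F##3 to B#3 is 5 semitones, matching the perfect fourth exactly, so the quality is perfect.

P4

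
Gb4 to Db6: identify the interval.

G to D spans five letter names (G-A-B-C-D), plus an octave: a twelfth.
Counting semitones, Gb4→Db6 is 19, which is the perfect twelfth.
(Equivalently, a compound perfect fifth: a perfect fifth plus an octave.)

P12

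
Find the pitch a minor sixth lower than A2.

C#2

Six letter names down from A: C.
A minor sixth spans 8 semitones, so from A2 the target pitch is C#2.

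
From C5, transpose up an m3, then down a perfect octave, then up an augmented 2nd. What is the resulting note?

F#4

A minor third up from C5 is Eb5.
A perfect octave down from Eb5 is Eb4.
Up an augmented second from Eb4: F#4 (3 semitones up).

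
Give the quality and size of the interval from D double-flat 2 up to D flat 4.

augmented fifteenth

D to D is the same letter name, plus 2 octaves: a fifteenth.
The perfect fifteenth is 24 semitones; here we have 25, one semitone wider: augmented.
(Equivalently, a compound augmented octave: an augmented octave plus an octave.)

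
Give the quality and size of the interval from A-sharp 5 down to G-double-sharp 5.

Descending from A#5 to G##5 is the same interval as ascending G##5 to A#5.
G to A spans two letter names (G-A): a second.
G##5 to A#5 is 1 semitone, a half step short of the major second (2), so this is minor.

m2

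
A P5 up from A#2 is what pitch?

E#3

The fifth takes the letter from A up to E.
A perfect fifth spans 7 semitones, so from A#2 the target pitch is E#3.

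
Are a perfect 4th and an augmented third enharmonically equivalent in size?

Both span 5 semitones: a perfect fourth and an augmented third are the same chromatic distance.

Yes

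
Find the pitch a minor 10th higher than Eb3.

Gb4

The tenth's letter: E up three letter names plus an octave → G.
Moving 15 semitones up from Eb3 (the size of a minor tenth) reaches Gb4.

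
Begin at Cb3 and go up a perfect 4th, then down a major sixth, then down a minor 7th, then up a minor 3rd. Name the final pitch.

Up a perfect fourth from Cb3: Fb3 (5 semitones up).
Fb3 down a major sixth → Abb2 (9 semitones).
Abb2 down a minor seventh → Bbb1 (10 semitones).
A minor third up from Bbb1 is Dbb2.

Dbb2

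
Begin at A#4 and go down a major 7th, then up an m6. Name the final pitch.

Down a major seventh from A#4: B3 (11 semitones down).
Up a minor sixth from B3: G4 (8 semitones up).

G4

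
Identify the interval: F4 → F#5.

F to F is the same letter name, plus an octave — that makes it an octave of some quality.
The perfect octave is 12 semitones; here we have 13, one semitone wider: augmented.

augmented octave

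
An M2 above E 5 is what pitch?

Two letter names up from E: F.
A major second is 2 semitones; 2 semitones up from E5 gives F#5.

F sharp 5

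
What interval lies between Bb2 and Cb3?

B to C spans two letter names (B-C), so the interval is some kind of second.
Bb2 to Cb3 is 1 semitone, a half step short of the major second (2), so this is minor.

minor second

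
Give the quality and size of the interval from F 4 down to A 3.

minor 6th

Descending from F4 to A3 is the same interval as ascending A3 to F4.
A to F spans six letter names (A-B-C-D-E-F), so the interval is some kind of sixth.
A major sixth would be 9 semitones, but A3 to F4 is 8 — one semitone narrower, making it a minor sixth.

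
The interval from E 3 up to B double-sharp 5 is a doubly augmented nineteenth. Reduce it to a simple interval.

doubly augmented fifth

Each octave removed subtracts seven from the number: 19 − 14 = 5.
So a doubly augmented nineteenth is 2 octaves plus a doubly augmented fifth. The quality is unchanged.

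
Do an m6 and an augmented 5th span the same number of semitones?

Yes

Both span 8 semitones: a minor sixth and an augmented fifth are the same chromatic distance.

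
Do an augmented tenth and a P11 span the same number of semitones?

Yes

Both span 17 semitones: an augmented tenth and a perfect eleventh are the same chromatic distance.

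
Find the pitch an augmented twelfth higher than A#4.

The twelfth's letter: A up five letter names plus an octave → E.
Moving 20 semitones up from A#4 (the size of an augmented twelfth) reaches E##6.

E##6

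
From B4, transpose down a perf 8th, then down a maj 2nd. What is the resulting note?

B4 down a perfect octave → B3 (12 semitones).
B3 down a major second → A3 (2 semitones).

A3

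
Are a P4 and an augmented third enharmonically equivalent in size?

Yes

A perfect fourth = 5 semitones = an augmented third; enharmonically equal.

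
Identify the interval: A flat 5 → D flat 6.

P4

A to D spans four letter names (A-B-C-D), so the interval is some kind of fourth.
Ab5 to Db6 is 5 semitones, matching the perfect fourth exactly, so the quality is perfect.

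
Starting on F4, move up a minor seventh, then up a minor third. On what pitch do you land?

Gb5

F4 up a minor seventh → Eb5 (10 semitones).
Eb5 up a minor third → Gb5 (3 semitones).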